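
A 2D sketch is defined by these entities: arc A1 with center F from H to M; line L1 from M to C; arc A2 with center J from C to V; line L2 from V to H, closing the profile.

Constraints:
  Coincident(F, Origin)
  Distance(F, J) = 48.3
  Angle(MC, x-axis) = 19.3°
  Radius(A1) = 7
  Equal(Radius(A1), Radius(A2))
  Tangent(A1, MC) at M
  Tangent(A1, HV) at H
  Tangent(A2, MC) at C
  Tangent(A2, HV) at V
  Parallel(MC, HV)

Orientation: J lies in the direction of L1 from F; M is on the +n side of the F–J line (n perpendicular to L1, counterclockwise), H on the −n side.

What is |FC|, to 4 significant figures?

48.80

The slot axis is L1's direction at 19.3°, so u = (cos 19.3°, sin 19.3°) = (0.9438, 0.3305) and n = (−sin 19.3°, cos 19.3°) = (-0.3305, 0.9438). F is at the origin and J lies 48.3 along u from F, so J = 48.3·u = (45.59, 15.96). Tangency of A1 to both parallel lines with radius 7.0 puts M and H at F ± 7.0·n: M = (-2.314, 6.607), H = (2.314, -6.607). Equal radii place C and V the same way about J: C = J + 7.0·n = (43.27, 22.57), V = J − 7.0·n = (47.90, 9.357). Then |FC| = |C − F| = 48.80.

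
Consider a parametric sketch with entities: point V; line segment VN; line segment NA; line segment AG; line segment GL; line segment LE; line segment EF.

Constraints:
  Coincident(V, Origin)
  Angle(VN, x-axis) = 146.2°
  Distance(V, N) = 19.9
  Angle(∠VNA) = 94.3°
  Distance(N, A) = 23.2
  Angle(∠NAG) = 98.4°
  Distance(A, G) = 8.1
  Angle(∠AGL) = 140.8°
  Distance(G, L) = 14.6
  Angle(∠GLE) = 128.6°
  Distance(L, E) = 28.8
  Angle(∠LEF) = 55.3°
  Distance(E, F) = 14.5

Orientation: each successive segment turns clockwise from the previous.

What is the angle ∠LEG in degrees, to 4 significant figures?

16.75°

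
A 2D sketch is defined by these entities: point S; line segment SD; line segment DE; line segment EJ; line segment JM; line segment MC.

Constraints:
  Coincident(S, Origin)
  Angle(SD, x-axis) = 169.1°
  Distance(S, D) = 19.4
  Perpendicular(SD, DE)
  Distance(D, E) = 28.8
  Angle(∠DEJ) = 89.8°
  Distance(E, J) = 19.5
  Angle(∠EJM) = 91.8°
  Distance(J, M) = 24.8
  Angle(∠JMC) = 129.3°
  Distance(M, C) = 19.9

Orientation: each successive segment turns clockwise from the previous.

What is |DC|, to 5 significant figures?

10.446

∠EJM = 91.8° gives JM at -99.300° from the x-axis; with |JM| = 24.8, M = (1.5234, 3.7207). ∠JMC = 129.3° gives MC at -150.00° from the x-axis; with |MC| = 19.9, C = (-15.711, -6.2293). Then |DC| = |C − D| = 10.446.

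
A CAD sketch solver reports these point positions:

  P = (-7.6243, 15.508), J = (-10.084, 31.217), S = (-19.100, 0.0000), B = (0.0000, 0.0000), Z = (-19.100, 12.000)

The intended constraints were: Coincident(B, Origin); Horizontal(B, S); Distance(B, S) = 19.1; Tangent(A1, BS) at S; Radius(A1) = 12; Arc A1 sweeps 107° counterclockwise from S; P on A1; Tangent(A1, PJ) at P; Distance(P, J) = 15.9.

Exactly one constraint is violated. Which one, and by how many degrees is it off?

Tangent(A1, PJ) at P — off by 8.10°.

B = (0.00, 0.00) ✓; B.y = 0.00, S.y = 0.00 ✓; |BS| = 19.10 ✓; ∠(ZS, SB) = 90.00° ✓; |ZS| = 12.00 ✓; bearing(Z→P) − bearing(Z→S) = 107.0° ✓; |ZP| = 12.00 ✓; ∠(ZP, PJ) = 98.10° ✗; |PJ| = 15.90 ✓.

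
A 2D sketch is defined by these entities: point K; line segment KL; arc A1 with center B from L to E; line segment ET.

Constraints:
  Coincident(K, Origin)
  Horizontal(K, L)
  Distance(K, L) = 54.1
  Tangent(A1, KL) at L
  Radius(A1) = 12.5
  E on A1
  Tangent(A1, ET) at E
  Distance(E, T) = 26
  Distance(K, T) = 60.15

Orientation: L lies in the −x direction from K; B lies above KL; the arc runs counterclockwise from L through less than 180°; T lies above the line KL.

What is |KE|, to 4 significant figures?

44.02

K is at the origin; KL is horizontal with |KL| = 54.1 and L on the −x side, so L = (-54.10, 0.000). Tangency of A1 to KL means the radius BL is perpendicular to KL, so B = L + (0, 12.5) = (-54.10, 12.50). Since BE ⟂ ET (tangency), |BT| = √(12.5² + 26.0²) = 28.85 regardless of where E sits on A1. So T lies on both circle(K, 60.15) and circle(B, 28.85); the above-KL intersection is T = (-45.03, 39.88). E is the foot of the tangent from T: E = (-41.70, 14.10).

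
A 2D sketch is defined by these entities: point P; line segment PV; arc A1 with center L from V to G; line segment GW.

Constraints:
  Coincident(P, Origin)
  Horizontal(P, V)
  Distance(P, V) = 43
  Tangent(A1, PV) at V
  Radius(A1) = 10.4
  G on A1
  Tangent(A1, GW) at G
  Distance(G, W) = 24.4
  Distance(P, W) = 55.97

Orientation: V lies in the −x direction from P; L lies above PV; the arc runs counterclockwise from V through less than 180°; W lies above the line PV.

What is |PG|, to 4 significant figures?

36.18

Checks: |LG| = 10.40 ✓; ∠(LG, GW) = 90.00° ✓; |GW| = 24.40 ✓; |PW| = 55.97 ✓.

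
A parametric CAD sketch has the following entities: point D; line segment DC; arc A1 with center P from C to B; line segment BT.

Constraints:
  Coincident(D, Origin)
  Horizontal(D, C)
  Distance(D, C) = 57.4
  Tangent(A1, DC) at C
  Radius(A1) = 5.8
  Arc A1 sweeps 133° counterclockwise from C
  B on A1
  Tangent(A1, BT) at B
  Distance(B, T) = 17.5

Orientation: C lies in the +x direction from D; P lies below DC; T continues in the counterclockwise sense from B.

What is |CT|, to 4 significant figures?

23.83

D is at the origin; DC is horizontal with |DC| = 57.4 and C on the +x side, so C = (57.40, 0.000). A1 meets DC tangentially, so PC is at right angles to DC, so P = C + (0, -5.8) = (57.40, -5.800). On A1, C sits at bearing 90° from P; a 133° counterclockwise sweep puts B at bearing 223°, so B = P + 5.8·(cos 223°, sin 223°) = (53.16, -9.756). The tangent condition forces PB to be normal to BT, so BT runs along (−sin 223°, cos 223°); with |BT| = 17.5, T = (65.09, -22.55). Then |CT| = |T − C| = 23.83.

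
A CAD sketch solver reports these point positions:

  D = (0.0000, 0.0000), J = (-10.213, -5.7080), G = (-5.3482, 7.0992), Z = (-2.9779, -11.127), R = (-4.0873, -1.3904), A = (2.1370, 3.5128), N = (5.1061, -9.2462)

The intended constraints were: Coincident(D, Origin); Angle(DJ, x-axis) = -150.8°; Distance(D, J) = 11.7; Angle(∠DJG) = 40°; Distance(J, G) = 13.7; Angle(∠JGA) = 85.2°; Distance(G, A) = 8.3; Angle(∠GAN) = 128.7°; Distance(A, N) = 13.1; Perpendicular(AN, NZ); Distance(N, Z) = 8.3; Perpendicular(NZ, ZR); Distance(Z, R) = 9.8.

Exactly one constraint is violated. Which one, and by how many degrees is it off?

Perpendicular(NZ, ZR) — off by 6.60°.

D = (0.00, 0.00) ✓; DJ at -150.8° ✓; |DJ| = 11.70 ✓; ∠DJG = 40.00° ✓; |JG| = 13.70 ✓; ∠JGA = 85.20° ✓; |GA| = 8.300 ✓; ∠GAN = 128.7° ✓; |AN| = 13.10 ✓; ∠(AN, NZ) = 90.00° ✓; |NZ| = 8.300 ✓; ∠(NZ, ZR) = 96.60° ✗; |ZR| = 9.800 ✓.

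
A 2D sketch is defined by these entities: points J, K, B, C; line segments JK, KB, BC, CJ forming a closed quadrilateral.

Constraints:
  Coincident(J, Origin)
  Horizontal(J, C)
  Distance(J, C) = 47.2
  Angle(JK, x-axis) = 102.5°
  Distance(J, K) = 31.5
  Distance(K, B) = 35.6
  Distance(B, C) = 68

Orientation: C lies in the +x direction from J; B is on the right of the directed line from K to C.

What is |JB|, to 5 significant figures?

20.867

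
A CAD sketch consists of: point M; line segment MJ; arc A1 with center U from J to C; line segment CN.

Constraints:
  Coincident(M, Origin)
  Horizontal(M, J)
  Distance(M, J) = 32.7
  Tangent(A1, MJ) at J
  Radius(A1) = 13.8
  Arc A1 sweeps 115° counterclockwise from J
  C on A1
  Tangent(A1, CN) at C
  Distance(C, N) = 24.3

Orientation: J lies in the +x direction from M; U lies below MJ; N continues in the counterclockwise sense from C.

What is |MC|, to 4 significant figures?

28.16

M is at the origin; MJ is horizontal with |MJ| = 32.7 and J on the +x side, so J = (32.70, 0.000). The tangent condition forces UJ to be normal to MJ, so U = J + (0, -13.8) = (32.70, -13.80). On A1, J sits at bearing 90° from U; a 115° counterclockwise sweep puts C at bearing 205°, so C = U + 13.8·(cos 205°, sin 205°) = (20.19, -19.63). Then |MC| = |C − M| = 28.16.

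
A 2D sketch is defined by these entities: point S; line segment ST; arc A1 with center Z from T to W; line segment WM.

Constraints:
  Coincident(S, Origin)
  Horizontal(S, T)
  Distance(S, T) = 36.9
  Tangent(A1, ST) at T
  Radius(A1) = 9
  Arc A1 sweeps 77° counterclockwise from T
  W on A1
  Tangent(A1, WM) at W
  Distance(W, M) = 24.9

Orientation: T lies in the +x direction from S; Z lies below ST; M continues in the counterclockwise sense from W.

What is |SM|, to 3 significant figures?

38.5

S is at the origin; ST is horizontal with |ST| = 36.9 and T on the +x side, so T = (36.9, 0.00). The tangent condition forces ZT to be normal to ST, so Z = T + (0, -9) = (36.9, -9.00). On A1, T sits at bearing 90° from Z; a 77° counterclockwise sweep puts W at bearing 167°, so W = Z + 9.0·(cos 167°, sin 167°) = (28.1, -6.98). Tangency of A1 to WM means the radius ZW is perpendicular to WM, so WM runs along (−sin 167°, cos 167°); with |WM| = 24.9, M = (22.5, -31.2). Then |SM| = |M − S| = 38.5.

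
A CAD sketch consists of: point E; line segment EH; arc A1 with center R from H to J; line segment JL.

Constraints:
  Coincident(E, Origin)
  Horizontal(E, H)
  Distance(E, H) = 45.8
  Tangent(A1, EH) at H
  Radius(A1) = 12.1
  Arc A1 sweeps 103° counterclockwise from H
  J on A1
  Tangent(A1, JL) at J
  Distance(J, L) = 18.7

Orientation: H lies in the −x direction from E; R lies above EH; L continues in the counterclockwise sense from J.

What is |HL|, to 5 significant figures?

33.902

E is at the origin; E and H share the same y with |EH| = 45.8 and H on the −x side, so H = (-45.800, 0.0000). Since A1 is tangent to EH there, RH ⟂ EH, so R = H + (0, 12.1) = (-45.800, 12.100). On A1, H sits at bearing -90° from R; a 103° counterclockwise sweep puts J at bearing 13°, so J = R + 12.1·(cos 13°, sin 13°) = (-34.010, 14.822). Tangency of A1 to JL means the radius RJ is perpendicular to JL, so JL runs along (−sin 13°, cos 13°); with |JL| = 18.7, L = (-38.217, 33.043). Then |HL| = |L − H| = 33.902.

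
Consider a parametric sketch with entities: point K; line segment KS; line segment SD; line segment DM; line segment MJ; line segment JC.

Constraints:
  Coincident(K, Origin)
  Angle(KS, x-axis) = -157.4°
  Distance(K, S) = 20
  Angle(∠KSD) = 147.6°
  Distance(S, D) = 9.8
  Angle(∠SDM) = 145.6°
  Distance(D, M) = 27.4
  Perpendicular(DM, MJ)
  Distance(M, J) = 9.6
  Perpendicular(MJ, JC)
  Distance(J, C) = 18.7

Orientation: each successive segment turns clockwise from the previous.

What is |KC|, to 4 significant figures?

28.52

K is at the origin; KS runs at -157.4° with length 20.0, so S = (-18.46, -7.686). ∠KSD = 147.6° gives SD at 170.2° from the x-axis; with |SD| = 9.8, D = (-28.12, -6.018). ∠SDM = 145.6° gives DM at 135.8° from the x-axis; with |DM| = 27.4, M = (-47.76, 13.08). DM ⟂ MJ, so MJ runs at 45.80°; with |MJ| = 9.6, J = (-41.07, 19.97). MJ is perpendicular to JC, so JC runs at -44.20°; with |JC| = 18.7, C = (-27.67, 6.930). Then |KC| = |C − K| = 28.52.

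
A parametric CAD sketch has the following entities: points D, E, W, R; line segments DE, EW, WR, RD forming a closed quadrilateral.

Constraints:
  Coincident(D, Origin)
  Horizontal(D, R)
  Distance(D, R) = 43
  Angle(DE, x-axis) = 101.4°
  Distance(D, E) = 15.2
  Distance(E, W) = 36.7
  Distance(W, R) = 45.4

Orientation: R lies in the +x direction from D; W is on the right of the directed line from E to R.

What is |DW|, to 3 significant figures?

21.5

D is at the origin; DR is horizontal with |DR| = 43.0 and R in +x, so R = (43.0, 0). DE runs at 101.4° with |DE| = 15.2, so E = (-3.00, 14.9). W is determined by |EW| = 36.7 and |WR| = 45.4 together: it lies at the intersection of circle(E, 36.7) and circle(R, 45.4). With |ER| = 48.4, the foot of the radical line on ER is 16.8 from E and the perpendicular offset is √(36.7² − 16.8²) = 32.6. Taking the right-of-ER solution: W = (2.92, -21.3).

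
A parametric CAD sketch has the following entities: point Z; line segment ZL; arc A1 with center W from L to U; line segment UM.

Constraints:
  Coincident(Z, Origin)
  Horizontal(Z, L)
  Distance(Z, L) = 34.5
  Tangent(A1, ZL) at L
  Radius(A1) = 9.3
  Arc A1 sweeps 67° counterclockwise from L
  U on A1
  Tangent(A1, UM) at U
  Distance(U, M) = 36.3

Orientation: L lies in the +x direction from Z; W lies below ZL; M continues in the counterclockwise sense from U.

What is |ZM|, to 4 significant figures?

40.81

On A1, L sits at bearing 90° from W; a 67° counterclockwise sweep puts U at bearing 157°, so U = W + 9.3·(cos 157°, sin 157°) = (25.94, -5.666). The tangent condition forces WU to be normal to UM, so UM runs along (−sin 157°, cos 157°); with |UM| = 36.3, M = (11.76, -39.08). Then |ZM| = |M − Z| = 40.81.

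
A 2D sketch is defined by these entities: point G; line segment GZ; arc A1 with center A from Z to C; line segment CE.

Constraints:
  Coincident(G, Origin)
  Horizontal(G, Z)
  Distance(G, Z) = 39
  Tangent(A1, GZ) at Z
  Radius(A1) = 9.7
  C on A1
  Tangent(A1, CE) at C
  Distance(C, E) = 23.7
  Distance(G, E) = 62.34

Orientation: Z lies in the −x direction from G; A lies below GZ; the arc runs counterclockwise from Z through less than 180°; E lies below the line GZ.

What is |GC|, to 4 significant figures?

48.87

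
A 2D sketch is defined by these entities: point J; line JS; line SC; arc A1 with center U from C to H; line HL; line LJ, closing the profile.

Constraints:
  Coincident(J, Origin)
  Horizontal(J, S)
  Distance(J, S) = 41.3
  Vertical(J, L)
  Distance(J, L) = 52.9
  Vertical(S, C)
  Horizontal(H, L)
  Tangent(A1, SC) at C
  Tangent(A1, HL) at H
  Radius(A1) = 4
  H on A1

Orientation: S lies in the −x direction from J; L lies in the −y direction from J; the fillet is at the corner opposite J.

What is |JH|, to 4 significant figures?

64.73

J is at the origin; J and S share the same y with |JS| = 41.3 and S on the −x side, so S = (-41.30, 0.000). JL is vertical with |JL| = 52.9 and L on the −y side, so L = (0.000, -52.90). The virtual corner opposite J is at (-41.30, -52.90). The tangent condition forces UC to be normal to SC and tangency of A1 to HL means the radius UH is perpendicular to HL, with radius 4.0, so the center U sits 4.0 in from both sides at U = (-37.30, -48.90). That places the tangent points at C = (-41.30, -48.90) on SC and H = (-37.30, -52.90) on HL. Then |JH| = |H − J| = 64.73.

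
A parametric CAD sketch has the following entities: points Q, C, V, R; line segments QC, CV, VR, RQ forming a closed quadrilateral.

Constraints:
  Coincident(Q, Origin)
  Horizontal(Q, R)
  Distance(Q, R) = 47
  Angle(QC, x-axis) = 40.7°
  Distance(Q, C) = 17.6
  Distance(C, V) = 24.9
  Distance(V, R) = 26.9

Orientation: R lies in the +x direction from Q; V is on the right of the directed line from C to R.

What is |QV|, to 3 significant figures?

25.5

Checks: |CV| = 24.90 ✓; |VR| = 26.90 ✓.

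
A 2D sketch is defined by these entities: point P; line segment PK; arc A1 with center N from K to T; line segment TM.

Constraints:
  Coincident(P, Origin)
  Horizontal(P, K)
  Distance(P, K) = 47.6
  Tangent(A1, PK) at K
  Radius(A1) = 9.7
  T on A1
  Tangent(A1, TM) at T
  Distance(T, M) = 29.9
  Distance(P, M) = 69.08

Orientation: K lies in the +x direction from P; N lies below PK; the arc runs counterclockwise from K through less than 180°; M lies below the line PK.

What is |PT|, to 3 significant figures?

42.4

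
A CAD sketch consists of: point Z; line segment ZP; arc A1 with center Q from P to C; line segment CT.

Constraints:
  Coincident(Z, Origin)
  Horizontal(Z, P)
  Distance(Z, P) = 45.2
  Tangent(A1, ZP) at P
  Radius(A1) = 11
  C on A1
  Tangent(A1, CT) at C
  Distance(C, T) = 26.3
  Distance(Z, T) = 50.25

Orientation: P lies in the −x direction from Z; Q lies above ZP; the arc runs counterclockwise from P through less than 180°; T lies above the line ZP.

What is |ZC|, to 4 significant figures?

35.88

Checks: Z = (0.00, 0.00) ✓; ∠(QP, PZ) = 90.00° ✓; |QC| = 11.00 ✓; ∠(QC, CT) = 90.00° ✓; |CT| = 26.30 ✓; |ZT| = 50.25 ✓.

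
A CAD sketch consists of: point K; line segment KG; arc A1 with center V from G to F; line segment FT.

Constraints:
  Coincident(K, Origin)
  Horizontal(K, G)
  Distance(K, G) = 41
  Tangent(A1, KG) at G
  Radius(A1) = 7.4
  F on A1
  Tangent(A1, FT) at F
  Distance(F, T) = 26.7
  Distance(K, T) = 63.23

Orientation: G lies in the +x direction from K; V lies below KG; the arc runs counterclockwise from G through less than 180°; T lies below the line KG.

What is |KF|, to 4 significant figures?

38.00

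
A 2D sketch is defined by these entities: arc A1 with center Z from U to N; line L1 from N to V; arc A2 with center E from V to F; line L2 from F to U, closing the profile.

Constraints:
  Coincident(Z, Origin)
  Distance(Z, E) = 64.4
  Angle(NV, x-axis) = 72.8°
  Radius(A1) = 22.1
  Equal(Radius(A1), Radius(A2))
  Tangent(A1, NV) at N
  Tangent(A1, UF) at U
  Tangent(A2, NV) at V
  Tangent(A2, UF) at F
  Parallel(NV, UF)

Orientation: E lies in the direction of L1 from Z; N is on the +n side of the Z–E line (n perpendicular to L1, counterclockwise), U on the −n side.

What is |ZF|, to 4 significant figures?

68.09

The slot axis is L1's direction at 72.8°, so u = (cos 72.8°, sin 72.8°) = (0.2957, 0.9553) and n = (−sin 72.8°, cos 72.8°) = (-0.9553, 0.2957). Z is at the origin and E lies 64.4 along u from Z, so E = 64.4·u = (19.04, 61.52). Tangency of A1 to both parallel lines with radius 22.1 puts N and U at Z ± 22.1·n: N = (-21.11, 6.535), U = (21.11, -6.535). Equal radii place V and F the same way about E: V = E + 22.1·n = (-2.068, 68.06), F = E − 22.1·n = (40.16, 54.98). Then |ZF| = |F − Z| = 68.09.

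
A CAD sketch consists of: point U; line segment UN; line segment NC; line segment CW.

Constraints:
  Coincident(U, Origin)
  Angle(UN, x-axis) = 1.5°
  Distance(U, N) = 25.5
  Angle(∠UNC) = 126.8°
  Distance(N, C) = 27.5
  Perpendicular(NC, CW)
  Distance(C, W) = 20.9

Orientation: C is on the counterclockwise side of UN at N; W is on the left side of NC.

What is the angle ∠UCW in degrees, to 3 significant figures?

64.5°

U is at the origin; UN runs at 1.5° with length 25.5, so N = 25.5·(cos 1.5°, sin 1.5°) = (25.5, 0.668). ∠UNC = 126.8°, so NC runs at 1.5° + (180° − 126.8°) = 54.7° from the x-axis; with |NC| = 27.5, C = N + 27.5·(cos 54.7°, sin 54.7°) = (41.4, 23.1). NC ⟂ CW; with |CW| = 20.9 on the left of NC, W = C + 20.9·(-0.816, 0.578) = (24.3, 35.2). Then cos ∠UCW = CU·CW / (|CU||CW|), giving 64.5°.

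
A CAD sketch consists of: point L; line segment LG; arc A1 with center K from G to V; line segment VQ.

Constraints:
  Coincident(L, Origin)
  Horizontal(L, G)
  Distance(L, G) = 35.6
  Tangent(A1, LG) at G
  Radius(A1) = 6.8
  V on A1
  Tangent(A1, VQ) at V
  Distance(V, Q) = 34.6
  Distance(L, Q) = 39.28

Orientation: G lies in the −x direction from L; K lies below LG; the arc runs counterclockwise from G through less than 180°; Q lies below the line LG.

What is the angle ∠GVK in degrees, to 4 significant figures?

22.35°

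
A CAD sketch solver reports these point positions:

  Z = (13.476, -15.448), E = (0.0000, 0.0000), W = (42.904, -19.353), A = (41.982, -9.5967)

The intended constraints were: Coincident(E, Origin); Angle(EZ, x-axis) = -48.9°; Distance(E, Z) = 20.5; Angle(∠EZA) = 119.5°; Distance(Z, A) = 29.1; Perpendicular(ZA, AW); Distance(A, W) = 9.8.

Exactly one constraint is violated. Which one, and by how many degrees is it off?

Perpendicular(ZA, AW) — off by 6.20°.

E = (0.00, 0.00) ✓; EZ at -48.90° ✓; |EZ| = 20.50 ✓; ∠EZA = 119.5° ✓; |ZA| = 29.10 ✓; ∠(ZA, AW) = 96.20° ✗; |AW| = 9.800 ✓.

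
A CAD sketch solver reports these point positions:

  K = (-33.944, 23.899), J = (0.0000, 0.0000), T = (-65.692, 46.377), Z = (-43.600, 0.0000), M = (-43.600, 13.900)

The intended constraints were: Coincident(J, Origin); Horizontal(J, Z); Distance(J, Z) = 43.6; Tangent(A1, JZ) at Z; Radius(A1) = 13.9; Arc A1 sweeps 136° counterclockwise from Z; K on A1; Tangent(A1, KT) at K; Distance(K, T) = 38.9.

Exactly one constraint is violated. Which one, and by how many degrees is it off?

Tangent(A1, KT) at K — off by 8.70°.

J = (0.00, 0.00) ✓; J.y = 0.00, Z.y = 0.00 ✓; |JZ| = 43.60 ✓; ∠(MZ, ZJ) = 90.00° ✓; |MZ| = 13.90 ✓; bearing(M→K) − bearing(M→Z) = 136.0° ✓; |MK| = 13.90 ✓; ∠(MK, KT) = 81.30° ✗; |KT| = 38.90 ✓.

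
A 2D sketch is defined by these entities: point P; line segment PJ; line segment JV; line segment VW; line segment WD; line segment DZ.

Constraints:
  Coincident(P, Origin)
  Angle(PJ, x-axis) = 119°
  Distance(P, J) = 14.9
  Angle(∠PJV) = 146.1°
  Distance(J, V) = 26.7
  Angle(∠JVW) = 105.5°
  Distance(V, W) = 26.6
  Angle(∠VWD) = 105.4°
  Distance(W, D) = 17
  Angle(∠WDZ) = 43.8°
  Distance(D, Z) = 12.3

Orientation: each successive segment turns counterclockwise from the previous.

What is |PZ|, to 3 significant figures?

37.6

P is at the origin; PJ runs at 119.0° with length 14.9, so J = (-7.22, 13.0). ∠PJV = 146.1° gives JV at 153° from the x-axis; with |JV| = 26.7, V = (-31.0, 25.2). ∠JVW = 105.5° gives VW at -133° from the x-axis; with |VW| = 26.6, W = (-49.0, 5.61). ∠VWD = 105.4° gives WD at -58.0° from the x-axis; with |WD| = 17.0, D = (-40.0, -8.80). ∠WDZ = 43.8° gives DZ at 78.2° from the x-axis; with |DZ| = 12.3, Z = (-37.5, 3.24). Then |PZ| = |Z − P| = 37.6.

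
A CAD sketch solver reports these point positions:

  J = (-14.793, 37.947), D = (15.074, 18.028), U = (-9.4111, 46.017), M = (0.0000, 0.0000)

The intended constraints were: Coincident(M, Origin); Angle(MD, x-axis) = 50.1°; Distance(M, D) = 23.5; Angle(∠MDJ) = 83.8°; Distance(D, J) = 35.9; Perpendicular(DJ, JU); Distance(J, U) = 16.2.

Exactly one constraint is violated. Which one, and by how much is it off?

Distance(J, U) = 16.2 — off by 6.50.

M = (0.00, 0.00) ✓; MD at 50.10° ✓; |MD| = 23.50 ✓; ∠MDJ = 83.80° ✓; |DJ| = 35.90 ✓; ∠(DJ, JU) = 90.00° ✓; |JU| = 9.700 ✗.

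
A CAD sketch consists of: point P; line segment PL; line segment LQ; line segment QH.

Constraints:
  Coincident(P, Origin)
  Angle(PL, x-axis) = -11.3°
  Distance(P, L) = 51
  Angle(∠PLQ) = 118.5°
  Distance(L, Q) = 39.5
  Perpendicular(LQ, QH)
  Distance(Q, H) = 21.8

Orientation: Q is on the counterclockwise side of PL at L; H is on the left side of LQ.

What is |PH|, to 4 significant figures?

67.86

∠PLQ = 118.5°, so LQ runs at -11.3° + (180° − 118.5°) = 50.20° from the x-axis; with |LQ| = 39.5, Q = L + 39.5·(cos 50.20°, sin 50.20°) = (75.30, 20.35). LQ ⟂ QH; with |QH| = 21.8 on the left of LQ, H = Q + 21.8·(-0.7683, 0.6401) = (58.55, 34.31). Then |PH| = |H − P| = 67.86.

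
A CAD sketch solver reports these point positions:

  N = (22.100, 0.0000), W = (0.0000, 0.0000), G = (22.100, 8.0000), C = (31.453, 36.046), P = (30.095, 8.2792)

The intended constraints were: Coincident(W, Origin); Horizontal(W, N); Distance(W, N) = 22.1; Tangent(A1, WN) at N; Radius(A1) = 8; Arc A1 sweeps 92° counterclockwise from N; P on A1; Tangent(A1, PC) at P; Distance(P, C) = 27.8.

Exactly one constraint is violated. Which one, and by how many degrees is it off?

Tangent(A1, PC) at P — off by 4.80°.

W = (0.00, 0.00) ✓; W.y = 0.00, N.y = 0.00 ✓; |WN| = 22.10 ✓; ∠(GN, NW) = 90.00° ✓; |GN| = 8.000 ✓; bearing(G→P) − bearing(G→N) = 92.00° ✓; |GP| = 8.000 ✓; ∠(GP, PC) = 94.80° ✗; |PC| = 27.80 ✓.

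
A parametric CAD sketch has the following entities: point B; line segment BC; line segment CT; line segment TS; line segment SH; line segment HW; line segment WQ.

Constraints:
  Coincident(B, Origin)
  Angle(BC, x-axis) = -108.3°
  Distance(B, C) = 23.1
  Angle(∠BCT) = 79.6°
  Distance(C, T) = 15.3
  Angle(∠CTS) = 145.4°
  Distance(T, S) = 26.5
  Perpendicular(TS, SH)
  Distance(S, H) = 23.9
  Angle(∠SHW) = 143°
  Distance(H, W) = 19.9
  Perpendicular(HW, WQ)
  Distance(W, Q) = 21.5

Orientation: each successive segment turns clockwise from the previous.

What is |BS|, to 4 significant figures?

33.82

B is at the origin; BC runs at -108.3° with length 23.1, so C = (-7.253, -21.93). ∠BCT = 79.6° gives CT at 151.3° from the x-axis; with |CT| = 15.3, T = (-20.67, -14.58). ∠CTS = 145.4° gives TS at 116.7° from the x-axis; with |TS| = 26.5, S = (-32.58, 9.090). Then |BS| = |S − B| = 33.82.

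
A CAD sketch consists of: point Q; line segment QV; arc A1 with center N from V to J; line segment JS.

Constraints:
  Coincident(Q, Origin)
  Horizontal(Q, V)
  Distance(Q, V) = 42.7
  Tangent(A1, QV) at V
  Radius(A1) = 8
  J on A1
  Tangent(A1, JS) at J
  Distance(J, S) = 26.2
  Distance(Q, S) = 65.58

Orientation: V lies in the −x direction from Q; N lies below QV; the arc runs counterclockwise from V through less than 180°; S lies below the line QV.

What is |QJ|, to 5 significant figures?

50.683

Checks: |NJ| = 8.000 ✓; ∠(NJ, JS) = 90.00° ✓; |JS| = 26.20 ✓; |QS| = 65.58 ✓.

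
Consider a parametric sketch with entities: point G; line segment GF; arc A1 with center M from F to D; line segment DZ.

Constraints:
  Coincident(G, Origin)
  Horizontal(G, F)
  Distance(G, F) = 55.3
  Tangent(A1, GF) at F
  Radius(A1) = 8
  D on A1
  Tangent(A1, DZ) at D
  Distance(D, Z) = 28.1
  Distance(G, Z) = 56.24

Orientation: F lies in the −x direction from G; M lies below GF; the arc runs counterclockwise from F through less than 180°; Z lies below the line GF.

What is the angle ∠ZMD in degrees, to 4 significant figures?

74.11°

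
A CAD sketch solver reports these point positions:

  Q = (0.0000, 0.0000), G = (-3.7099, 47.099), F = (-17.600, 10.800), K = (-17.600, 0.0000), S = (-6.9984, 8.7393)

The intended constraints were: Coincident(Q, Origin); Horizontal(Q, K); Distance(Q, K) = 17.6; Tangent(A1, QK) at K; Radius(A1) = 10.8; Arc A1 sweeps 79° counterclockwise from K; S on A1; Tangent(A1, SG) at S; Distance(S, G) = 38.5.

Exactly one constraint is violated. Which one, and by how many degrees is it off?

Tangent(A1, SG) at S — off by 6.10°.

Q = (0.00, 0.00) ✓; Q.y = 0.00, K.y = 0.00 ✓; |QK| = 17.60 ✓; ∠(FK, KQ) = 90.00° ✓; |FK| = 10.80 ✓; bearing(F→S) − bearing(F→K) = 79.00° ✓; |FS| = 10.80 ✓; ∠(FS, SG) = 83.90° ✗; |SG| = 38.50 ✓.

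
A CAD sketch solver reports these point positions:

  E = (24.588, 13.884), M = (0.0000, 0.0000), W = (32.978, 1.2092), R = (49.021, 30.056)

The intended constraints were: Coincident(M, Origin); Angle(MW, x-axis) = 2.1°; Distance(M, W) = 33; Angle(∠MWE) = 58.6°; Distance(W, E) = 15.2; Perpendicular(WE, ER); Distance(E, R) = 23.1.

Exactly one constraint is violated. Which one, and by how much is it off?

Distance(E, R) = 23.1 — off by 6.20.

M = (0.00, 0.00) ✓; MW at 2.100° ✓; |MW| = 33.00 ✓; ∠MWE = 58.60° ✓; |WE| = 15.20 ✓; ∠(WE, ER) = 90.00° ✓; |ER| = 29.30 ✗.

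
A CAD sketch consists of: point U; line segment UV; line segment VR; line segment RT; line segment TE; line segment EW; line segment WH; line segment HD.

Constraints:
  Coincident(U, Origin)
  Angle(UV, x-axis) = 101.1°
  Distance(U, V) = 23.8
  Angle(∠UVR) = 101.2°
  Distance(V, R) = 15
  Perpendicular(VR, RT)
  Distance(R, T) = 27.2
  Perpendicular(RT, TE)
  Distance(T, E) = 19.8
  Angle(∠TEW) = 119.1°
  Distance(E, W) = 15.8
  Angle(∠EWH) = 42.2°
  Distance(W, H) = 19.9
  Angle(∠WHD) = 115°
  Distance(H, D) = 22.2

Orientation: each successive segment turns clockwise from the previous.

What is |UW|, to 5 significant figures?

12.683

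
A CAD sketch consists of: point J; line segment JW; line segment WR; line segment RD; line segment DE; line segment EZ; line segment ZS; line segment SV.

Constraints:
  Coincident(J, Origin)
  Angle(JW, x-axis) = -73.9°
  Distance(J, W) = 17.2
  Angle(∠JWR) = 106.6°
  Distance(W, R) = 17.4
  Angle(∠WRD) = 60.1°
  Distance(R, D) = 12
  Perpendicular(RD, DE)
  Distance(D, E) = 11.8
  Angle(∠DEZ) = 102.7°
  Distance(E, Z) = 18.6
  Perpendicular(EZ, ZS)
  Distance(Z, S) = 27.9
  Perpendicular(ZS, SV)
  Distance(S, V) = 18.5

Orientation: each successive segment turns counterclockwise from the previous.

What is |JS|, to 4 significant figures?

43.87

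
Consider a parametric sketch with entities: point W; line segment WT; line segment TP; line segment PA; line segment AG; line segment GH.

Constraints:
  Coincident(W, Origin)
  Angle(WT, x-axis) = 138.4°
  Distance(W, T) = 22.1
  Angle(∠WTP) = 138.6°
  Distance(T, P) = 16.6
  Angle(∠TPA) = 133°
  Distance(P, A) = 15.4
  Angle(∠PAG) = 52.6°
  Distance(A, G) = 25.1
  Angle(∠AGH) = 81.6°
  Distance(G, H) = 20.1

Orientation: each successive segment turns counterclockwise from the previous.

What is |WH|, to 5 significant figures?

28.766

∠PAG = 52.6° gives AG at -5.8000° from the x-axis; with |AG| = 25.1, G = (-18.697, 0.96808). ∠AGH = 81.6° gives GH at 92.600° from the x-axis; with |GH| = 20.1, H = (-19.609, 21.047). Then |WH| = |H − W| = 28.766.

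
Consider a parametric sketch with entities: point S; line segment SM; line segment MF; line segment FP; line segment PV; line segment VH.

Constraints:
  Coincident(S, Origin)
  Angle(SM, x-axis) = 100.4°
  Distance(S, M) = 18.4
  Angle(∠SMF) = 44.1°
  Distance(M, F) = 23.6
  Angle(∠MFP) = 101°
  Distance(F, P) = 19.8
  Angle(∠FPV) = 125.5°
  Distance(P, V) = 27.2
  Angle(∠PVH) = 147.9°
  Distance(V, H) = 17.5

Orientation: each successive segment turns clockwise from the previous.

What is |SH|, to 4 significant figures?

37.50

S is at the origin; SM runs at 100.4° with length 18.4, so M = (-3.322, 18.10). ∠SMF = 44.1° gives MF at -35.50° from the x-axis; with |MF| = 23.6, F = (15.89, 4.393). ∠MFP = 101.0° gives FP at -114.5° from the x-axis; with |FP| = 19.8, P = (7.681, -13.62). ∠FPV = 125.5° gives PV at -169.0° from the x-axis; with |PV| = 27.2, V = (-19.02, -18.81). ∠PVH = 147.9° gives VH at 158.9° from the x-axis; with |VH| = 17.5, H = (-35.35, -12.51). Then |SH| = |H − S| = 37.50.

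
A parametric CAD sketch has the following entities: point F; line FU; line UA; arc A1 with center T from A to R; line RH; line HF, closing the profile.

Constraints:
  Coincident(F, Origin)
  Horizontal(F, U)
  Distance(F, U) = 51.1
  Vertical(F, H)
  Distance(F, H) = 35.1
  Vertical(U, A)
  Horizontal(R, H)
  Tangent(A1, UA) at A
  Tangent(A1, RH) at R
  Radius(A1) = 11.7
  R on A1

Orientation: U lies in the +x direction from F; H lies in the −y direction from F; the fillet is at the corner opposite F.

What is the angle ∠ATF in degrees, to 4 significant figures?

149.3°

F is at the origin; FU is horizontal with |FU| = 51.1 and U on the +x side, so U = (51.10, 0.000). FH is vertical with |FH| = 35.1 and H on the −y side, so H = (0.000, -35.10). The virtual corner opposite F is at (51.10, -35.10). The tangent condition forces TA to be normal to UA and A1 meets RH tangentially, so TR is at right angles to RH, with radius 11.7, so the center T sits 11.7 in from both sides at T = (39.40, -23.40). That places the tangent points at A = (51.10, -23.40) on UA and R = (39.40, -35.10) on RH. Then cos ∠ATF = TA·TF / (|TA||TF|), giving 149.3°.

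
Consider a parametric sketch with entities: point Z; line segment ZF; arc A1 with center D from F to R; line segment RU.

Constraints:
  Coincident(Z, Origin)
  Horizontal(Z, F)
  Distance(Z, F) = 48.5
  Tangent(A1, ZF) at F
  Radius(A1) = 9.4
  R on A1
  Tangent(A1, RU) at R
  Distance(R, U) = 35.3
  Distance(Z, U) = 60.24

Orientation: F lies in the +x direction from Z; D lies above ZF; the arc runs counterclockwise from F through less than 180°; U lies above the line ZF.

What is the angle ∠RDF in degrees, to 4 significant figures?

118.2°

Checks: |DF| = 9.400 ✓; |DR| = 9.400 ✓; ∠(DR, RU) = 90.00° ✓; |RU| = 35.30 ✓; |ZU| = 60.24 ✓.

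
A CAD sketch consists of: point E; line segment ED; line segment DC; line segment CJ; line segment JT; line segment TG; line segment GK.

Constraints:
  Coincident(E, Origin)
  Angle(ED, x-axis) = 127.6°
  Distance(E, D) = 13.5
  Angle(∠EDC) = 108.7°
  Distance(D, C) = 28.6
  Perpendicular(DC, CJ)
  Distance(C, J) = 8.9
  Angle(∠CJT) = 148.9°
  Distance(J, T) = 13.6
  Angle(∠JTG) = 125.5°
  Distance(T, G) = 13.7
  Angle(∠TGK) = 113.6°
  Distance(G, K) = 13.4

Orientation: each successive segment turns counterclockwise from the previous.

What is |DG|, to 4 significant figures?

23.00

E is at the origin; ED runs at 127.6° with length 13.5, so D = (-8.237, 10.70). ∠EDC = 108.7° gives DC at -161.1° from the x-axis; with |DC| = 28.6, C = (-35.30, 1.432). The perpendicularity gives CJ at right angles to DC, so CJ runs at -71.10°; with |CJ| = 8.9, J = (-32.41, -6.988). ∠CJT = 148.9° gives JT at -40.00° from the x-axis; with |JT| = 13.6, T = (-21.99, -15.73). ∠JTG = 125.5° gives TG at 14.50° from the x-axis; with |TG| = 13.7, G = (-8.730, -12.30). Then |DG| = |G − D| = 23.00.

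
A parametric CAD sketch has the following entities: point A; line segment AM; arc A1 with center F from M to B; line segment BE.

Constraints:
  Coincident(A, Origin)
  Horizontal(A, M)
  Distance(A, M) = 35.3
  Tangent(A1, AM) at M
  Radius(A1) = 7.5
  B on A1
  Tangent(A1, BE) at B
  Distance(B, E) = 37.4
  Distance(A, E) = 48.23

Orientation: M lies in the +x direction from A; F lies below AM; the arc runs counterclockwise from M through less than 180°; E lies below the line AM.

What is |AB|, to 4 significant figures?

28.60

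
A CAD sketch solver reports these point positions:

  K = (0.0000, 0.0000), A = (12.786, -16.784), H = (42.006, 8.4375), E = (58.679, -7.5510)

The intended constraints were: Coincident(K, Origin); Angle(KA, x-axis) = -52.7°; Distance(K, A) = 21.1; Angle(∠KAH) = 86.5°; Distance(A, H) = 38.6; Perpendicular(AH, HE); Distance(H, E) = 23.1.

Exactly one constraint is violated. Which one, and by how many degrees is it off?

Perpendicular(AH, HE) — off by 5.40°.

K = (0.00, 0.00) ✓; KA at -52.70° ✓; |KA| = 21.10 ✓; ∠KAH = 86.50° ✓; |AH| = 38.60 ✓; ∠(AH, HE) = 84.60° ✗; |HE| = 23.10 ✓.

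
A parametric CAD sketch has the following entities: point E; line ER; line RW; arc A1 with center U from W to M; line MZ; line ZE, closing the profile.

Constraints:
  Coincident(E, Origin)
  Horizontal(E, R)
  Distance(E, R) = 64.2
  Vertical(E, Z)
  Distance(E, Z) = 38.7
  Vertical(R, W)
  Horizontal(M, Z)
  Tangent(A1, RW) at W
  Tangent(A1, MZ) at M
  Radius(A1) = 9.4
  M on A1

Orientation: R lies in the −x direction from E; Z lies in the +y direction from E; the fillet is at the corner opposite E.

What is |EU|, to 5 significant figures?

62.141

E is at the origin; ER is horizontal with |ER| = 64.2 and R on the −x side, so R = (-64.200, 0.0000). EZ is vertical with |EZ| = 38.7 and Z on the +y side, so Z = (0.0000, 38.700). The virtual corner opposite E is at (-64.200, 38.700). A1 meets RW tangentially, so UW is at right angles to RW and A1 meets MZ tangentially, so UM is at right angles to MZ, with radius 9.4, so the center U sits 9.4 in from both sides at U = (-54.800, 29.300). Then |EU| = |U − E| = 62.141.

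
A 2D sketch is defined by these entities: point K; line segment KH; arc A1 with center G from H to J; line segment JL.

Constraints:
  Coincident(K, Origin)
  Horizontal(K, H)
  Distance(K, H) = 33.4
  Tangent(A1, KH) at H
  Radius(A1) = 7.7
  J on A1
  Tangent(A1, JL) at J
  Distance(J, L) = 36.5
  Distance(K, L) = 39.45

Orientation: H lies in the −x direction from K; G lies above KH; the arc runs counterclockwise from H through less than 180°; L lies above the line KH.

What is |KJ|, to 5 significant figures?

26.770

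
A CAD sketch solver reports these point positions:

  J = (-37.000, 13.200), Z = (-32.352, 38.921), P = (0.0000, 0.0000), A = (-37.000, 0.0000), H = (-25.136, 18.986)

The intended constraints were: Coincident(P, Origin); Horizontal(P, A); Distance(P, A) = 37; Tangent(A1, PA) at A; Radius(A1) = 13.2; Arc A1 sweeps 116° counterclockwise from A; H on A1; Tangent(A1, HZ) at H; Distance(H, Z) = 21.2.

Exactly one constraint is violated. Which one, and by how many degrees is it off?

Tangent(A1, HZ) at H — off by 6.10°.

P = (0.00, 0.00) ✓; P.y = 0.00, A.y = 0.00 ✓; |PA| = 37.00 ✓; ∠(JA, AP) = 90.00° ✓; |JA| = 13.20 ✓; bearing(J→H) − bearing(J→A) = 116.0° ✓; |JH| = 13.20 ✓; ∠(JH, HZ) = 96.10° ✗; |HZ| = 21.20 ✓.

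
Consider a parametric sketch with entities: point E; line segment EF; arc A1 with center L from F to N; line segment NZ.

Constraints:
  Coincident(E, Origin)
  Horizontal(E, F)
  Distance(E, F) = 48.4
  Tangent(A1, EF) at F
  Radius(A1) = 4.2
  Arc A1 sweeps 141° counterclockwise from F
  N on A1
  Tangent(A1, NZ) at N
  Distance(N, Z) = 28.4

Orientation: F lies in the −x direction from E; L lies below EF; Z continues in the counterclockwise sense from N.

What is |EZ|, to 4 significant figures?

38.49

E is at the origin; EF is horizontal with |EF| = 48.4 and F on the −x side, so F = (-48.40, 0.000). A1 meets EF tangentially, so LF is at right angles to EF, so L = F + (0, -4.2) = (-48.40, -4.200). On A1, F sits at bearing 90° from L; a 141° counterclockwise sweep puts N at bearing 231°, so N = L + 4.2·(cos 231°, sin 231°) = (-51.04, -7.464). Tangency of A1 to NZ means the radius LN is perpendicular to NZ, so NZ runs along (−sin 231°, cos 231°); with |NZ| = 28.4, Z = (-28.97, -25.34). Then |EZ| = |Z − E| = 38.49.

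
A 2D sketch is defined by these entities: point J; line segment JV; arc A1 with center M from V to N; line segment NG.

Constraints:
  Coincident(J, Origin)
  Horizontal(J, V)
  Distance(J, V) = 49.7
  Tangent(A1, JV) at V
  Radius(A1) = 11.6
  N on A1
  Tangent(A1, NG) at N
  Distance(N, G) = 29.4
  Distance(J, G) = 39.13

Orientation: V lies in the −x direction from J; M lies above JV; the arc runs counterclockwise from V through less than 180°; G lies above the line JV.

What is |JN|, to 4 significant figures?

40.20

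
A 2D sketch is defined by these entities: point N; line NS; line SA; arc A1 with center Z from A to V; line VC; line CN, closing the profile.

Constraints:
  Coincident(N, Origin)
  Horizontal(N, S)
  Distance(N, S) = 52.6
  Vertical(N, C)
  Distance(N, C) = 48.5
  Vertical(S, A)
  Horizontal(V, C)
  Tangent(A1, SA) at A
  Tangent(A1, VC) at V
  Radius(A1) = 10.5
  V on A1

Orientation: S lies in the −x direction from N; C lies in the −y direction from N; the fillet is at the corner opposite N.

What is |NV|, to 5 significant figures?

64.224

The virtual corner opposite N is at (-52.600, -48.500). The tangent condition forces ZA to be normal to SA and tangency of A1 to VC means the radius ZV is perpendicular to VC, with radius 10.5, so the center Z sits 10.5 in from both sides at Z = (-42.100, -38.000). That places the tangent points at A = (-52.600, -38.000) on SA and V = (-42.100, -48.500) on VC. Then |NV| = |V − N| = 64.224.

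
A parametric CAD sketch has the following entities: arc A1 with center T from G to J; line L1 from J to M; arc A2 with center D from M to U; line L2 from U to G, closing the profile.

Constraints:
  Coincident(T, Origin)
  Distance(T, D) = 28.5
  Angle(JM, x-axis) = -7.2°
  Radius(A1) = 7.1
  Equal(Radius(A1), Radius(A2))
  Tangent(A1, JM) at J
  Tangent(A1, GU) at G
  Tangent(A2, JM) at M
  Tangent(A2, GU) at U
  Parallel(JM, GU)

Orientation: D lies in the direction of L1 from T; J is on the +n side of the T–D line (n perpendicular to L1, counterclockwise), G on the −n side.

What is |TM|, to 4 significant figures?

29.37

Tangency of A1 to both parallel lines with radius 7.1 puts J and G at T ± 7.1·n: J = (0.8899, 7.044), G = (-0.8899, -7.044). Equal radii place M and U the same way about D: M = D + 7.1·n = (29.17, 3.472), U = D − 7.1·n = (27.39, -10.62). Then |TM| = |M − T| = 29.37.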